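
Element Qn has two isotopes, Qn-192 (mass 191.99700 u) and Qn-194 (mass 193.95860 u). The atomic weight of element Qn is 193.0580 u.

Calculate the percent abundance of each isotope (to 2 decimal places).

With x = fraction of Qn-192 (so Qn-194 is 1 − x):
191.99700·x + 193.95860·(1 − x) = 193.0580
(191.99700 − 193.95860)·x = 193.0580 − 193.95860
x = -0.90060 / -1.96160 = 0.45912 → 45.91% Qn-192, 54.09% Qn-194.

Qn-192: 45.91%, Qn-194: 54.09%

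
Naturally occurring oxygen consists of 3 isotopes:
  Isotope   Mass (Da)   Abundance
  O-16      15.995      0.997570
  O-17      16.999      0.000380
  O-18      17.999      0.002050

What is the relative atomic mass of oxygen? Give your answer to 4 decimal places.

15.9995 Da

Weight each isotope mass by its fractional abundance: 0.997570 × 15.995 + 0.000380 × 16.999 + 0.002050 × 17.999
= 15.95613 + 0.00646 + 0.03690 = 15.99949 Da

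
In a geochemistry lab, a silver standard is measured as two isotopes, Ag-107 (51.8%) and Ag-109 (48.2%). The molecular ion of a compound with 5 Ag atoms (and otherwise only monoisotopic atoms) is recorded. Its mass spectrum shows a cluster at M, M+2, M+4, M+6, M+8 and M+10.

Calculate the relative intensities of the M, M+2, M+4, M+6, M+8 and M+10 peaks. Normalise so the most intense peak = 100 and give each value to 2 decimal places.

Expanding (0.518 + 0.482)^5:
P(M) = 0.518^5 = 0.037295
P(M+2) = 5 × 0.518^4 × 0.482^1 = 0.173515
P(M+4) = 10 × 0.518^3 × 0.482^2 = 0.322911
P(M+6) = 10 × 0.518^2 × 0.482^3 = 0.300470
P(M+8) = 5 × 0.518^1 × 0.482^4 = 0.139794
P(M+10) = 0.482^5 = 0.026016
The M+4 peak is largest (0.322911); scaling to 100 gives 11.55 : 53.73 : 100.00 : 93.05 : 43.29 : 8.06.

11.55 : 53.73 : 100.00 : 93.05 : 43.29 : 8.06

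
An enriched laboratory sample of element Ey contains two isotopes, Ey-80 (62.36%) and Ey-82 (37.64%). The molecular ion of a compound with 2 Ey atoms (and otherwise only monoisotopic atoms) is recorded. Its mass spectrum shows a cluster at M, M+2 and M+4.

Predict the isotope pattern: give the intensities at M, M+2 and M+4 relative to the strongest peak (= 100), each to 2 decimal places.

Each Ey atom is independently Ey-80 (p = 0.6236) or Ey-82 (q = 0.3764); the cluster is the binomial expansion (p + q)^2.
P(M) = 0.6236^2 = 0.388877
P(M+2) = 2 × 0.6236^1 × 0.3764^1 = 0.469446
P(M+4) = 0.3764^2 = 0.141677
The M+2 peak is largest (0.469446); scaling to 100 gives 82.84 : 100.00 : 30.18.

82.84 : 100.00 : 30.18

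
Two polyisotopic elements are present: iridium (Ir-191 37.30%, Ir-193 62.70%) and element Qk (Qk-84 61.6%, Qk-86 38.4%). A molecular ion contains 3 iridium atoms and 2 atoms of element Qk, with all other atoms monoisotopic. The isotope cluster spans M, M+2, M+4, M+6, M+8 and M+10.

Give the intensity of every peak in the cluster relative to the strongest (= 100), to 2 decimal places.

5.79 : 36.40 : 87.70 : 100.00 : 53.34 : 10.68

Iridium pattern (n=3): 0.05189512 : 0.26170165 : 0.43991135 : 0.24649188
Element Qk pattern (n=2): 0.379456 : 0.473088 : 0.147456
Convolve the two distributions (both contribute in 2-u steps):
  M: 0.05189512×0.379456 = 0.019692
  M+2: 0.05189512×0.473088 + 0.26170165×0.379456 = 0.123855
  M+4: 0.05189512×0.147456 + 0.26170165×0.473088 + 0.43991135×0.379456 = 0.298387
  M+6: 0.26170165×0.147456 + 0.43991135×0.473088 + 0.24649188×0.379456 = 0.340239
  M+8: 0.43991135×0.147456 + 0.24649188×0.473088 = 0.181480
  M+10: 0.24649188×0.147456 = 0.036347
Scale to base peak (0.340239) = 100: 5.79 : 36.40 : 87.70 : 100.00 : 53.34 : 10.68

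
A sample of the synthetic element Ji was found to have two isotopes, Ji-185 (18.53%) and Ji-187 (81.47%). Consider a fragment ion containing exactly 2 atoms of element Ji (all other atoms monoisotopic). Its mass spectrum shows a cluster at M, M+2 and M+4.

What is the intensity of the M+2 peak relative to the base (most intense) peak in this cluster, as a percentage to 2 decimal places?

(0.1853 + 0.8147)^2 gives M 0.0343, M+2 0.3019, M+4 0.6637; the largest is M+4.
P(M+4) = C(2,2) × 0.1853^0 × 0.8147^2 = 1 × 1.0000 × 0.66373609 = 0.663736 (base)
P(M+2) = C(2,1) × 0.1853^1 × 0.8147^1 = 2 × 0.1853 × 0.8147 = 0.301928
Relative intensity = 0.301928 / 0.663736 × 100 = 45.49

45.49%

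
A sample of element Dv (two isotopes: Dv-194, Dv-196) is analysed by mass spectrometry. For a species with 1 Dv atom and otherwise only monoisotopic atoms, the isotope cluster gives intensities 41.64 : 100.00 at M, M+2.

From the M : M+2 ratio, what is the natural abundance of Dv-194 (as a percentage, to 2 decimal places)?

29.40%

If p is the fraction of Dv that is Dv-194, then I(M+2)/I(M) = [C(1,1)·p^0·(1−p)] / p^1 = 1·(1−p)/p = 100.00/41.64 = 2.4015
(1−p)/p = 2.4015/1 = 2.4015  ⇒  p = 1/(1 + 2.4015) = 0.2940
Dv-194: 29.40%, Dv-196: 70.60%.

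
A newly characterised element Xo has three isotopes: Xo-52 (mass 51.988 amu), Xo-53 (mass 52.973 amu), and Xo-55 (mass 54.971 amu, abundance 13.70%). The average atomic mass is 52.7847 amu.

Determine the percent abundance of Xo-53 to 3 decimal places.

39.394%

Let x and y be the fractions of Xo-52 and Xo-53. Then x + y = 1 − 0.1370 = 0.8630 and 51.988x + 52.973y = 52.7847 − 0.1370×54.971 = 45.253673.
Substituting: 51.988x + 52.973(0.8630 − x) = 45.253673
(51.988 − 52.973)x = -0.462026  ⇒  x = 0.46906, y = 0.39394
Xo-52: 46.906%, Xo-53: 39.394%.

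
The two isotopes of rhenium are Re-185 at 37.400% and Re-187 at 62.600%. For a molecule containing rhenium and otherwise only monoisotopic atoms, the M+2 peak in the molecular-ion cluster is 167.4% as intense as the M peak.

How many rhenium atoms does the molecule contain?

1

With n Re atoms, P(M+2)/P(M) = C(n,1)·p^(n−1)q / p^n = n·q/p = n · 0.62600/0.37400.
n = 1.674 × 0.37400/0.62600 = 1.00 ≈ 1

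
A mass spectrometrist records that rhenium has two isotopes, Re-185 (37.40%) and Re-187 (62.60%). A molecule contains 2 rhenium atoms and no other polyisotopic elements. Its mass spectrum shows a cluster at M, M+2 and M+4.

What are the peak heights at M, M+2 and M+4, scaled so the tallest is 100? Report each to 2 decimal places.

Expanding (0.3740 + 0.6260)^2:
P(M) = 0.3740^2 = 0.139876
P(M+2) = 2 × 0.3740^1 × 0.6260^1 = 0.468248
P(M+4) = 0.6260^2 = 0.391876
The M+2 peak is largest (0.468248); scaling to 100 gives 29.87 : 100.00 : 83.69.

29.87 : 100.00 : 83.69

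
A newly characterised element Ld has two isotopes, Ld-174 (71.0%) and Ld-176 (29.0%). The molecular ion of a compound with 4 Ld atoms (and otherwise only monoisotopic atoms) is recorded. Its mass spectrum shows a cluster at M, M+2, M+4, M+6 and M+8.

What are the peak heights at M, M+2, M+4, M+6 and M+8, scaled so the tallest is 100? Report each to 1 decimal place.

61.2 : 100.0 : 61.3 : 16.7 : 1.7

The 4 Ld atoms are independent, so intensities follow the terms of (0.710 + 0.290)^4.
P(M) = 0.710^4 = 0.254117
P(M+2) = 4 × 0.710^3 × 0.290^1 = 0.415177
P(M+4) = 6 × 0.710^2 × 0.290^2 = 0.254369
P(M+6) = 4 × 0.710^1 × 0.290^3 = 0.069265
P(M+8) = 0.290^4 = 0.007073
The M+2 peak is largest (0.415177); scaling to 100 gives 61.2 : 100.0 : 61.3 : 16.7 : 1.7.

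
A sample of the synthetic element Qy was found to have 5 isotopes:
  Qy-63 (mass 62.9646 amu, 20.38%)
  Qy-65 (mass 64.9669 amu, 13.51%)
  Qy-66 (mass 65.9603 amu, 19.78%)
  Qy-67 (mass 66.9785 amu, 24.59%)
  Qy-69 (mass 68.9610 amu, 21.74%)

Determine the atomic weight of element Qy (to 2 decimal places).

Weight each isotope mass by its fractional abundance: 0.2038 × 62.9646 + 0.1351 × 64.9669 + 0.1978 × 65.9603 + 0.2459 × 66.9785 + 0.2174 × 68.9610
= 12.83219 + 8.77703 + 13.04695 + 16.47001 + 14.99212 = 66.11830 amu

66.12 amu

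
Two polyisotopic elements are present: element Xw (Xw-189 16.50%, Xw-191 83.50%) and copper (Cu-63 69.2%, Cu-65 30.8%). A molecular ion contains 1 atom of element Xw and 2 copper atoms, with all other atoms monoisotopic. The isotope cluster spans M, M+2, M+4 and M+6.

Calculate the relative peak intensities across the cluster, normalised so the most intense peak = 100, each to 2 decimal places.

Element Xw pattern (n=1): 0.1650 : 0.8350
Copper pattern (n=2): 0.478864 : 0.426272 : 0.094864
Convolve the two distributions (both contribute in 2-u steps):
  M: 0.1650×0.478864 = 0.079013
  M+2: 0.1650×0.426272 + 0.8350×0.478864 = 0.470186
  M+4: 0.1650×0.094864 + 0.8350×0.426272 = 0.371590
  M+6: 0.8350×0.094864 = 0.079211
Scale to base peak (0.470186) = 100: 16.80 : 100.00 : 79.03 : 16.85

16.80 : 100.00 : 79.03 : 16.85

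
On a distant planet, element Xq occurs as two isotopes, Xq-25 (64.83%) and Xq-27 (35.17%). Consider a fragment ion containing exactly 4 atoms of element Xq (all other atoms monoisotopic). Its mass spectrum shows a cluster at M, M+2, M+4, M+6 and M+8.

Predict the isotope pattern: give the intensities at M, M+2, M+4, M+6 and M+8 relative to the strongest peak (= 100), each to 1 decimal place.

46.1 : 100.0 : 81.4 : 29.4 : 4.0

Expanding (0.6483 + 0.3517)^4:
P(M) = 0.6483^4 = 0.176646
P(M+2) = 4 × 0.6483^3 × 0.3517^1 = 0.383319
P(M+4) = 6 × 0.6483^2 × 0.3517^2 = 0.311923
P(M+6) = 4 × 0.6483^1 × 0.3517^3 = 0.112811
P(M+8) = 0.3517^4 = 0.015300
The M+2 peak is largest (0.383319); scaling to 100 gives 46.1 : 100.0 : 81.4 : 29.4 : 4.0.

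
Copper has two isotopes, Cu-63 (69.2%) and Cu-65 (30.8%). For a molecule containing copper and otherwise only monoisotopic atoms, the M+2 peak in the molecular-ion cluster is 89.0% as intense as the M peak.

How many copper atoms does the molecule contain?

2

For n independent Cu atoms, I(M+2)/I(M) = n · (abundance Cu-65) / (abundance Cu-63) = n · 0.308/0.692.
n = 0.890 × 0.692/0.308 = 2.00 ≈ 2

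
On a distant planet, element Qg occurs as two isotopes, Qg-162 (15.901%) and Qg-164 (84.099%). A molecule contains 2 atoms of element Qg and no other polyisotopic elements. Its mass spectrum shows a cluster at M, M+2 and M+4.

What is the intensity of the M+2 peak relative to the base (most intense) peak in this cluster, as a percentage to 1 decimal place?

(0.15901 + 0.84099)^2 gives M 0.0253, M+2 0.2675, M+4 0.7073; the largest is M+4.
P(M+4) = C(2,2) × 0.15901^0 × 0.84099^2 = 1 × 1.0000 × 0.70726418 = 0.707264 (base)
P(M+2) = C(2,1) × 0.15901^1 × 0.84099^1 = 2 × 0.15901 × 0.84099 = 0.267452
Relative intensity = 0.267452 / 0.707264 × 100 = 37.8

37.8%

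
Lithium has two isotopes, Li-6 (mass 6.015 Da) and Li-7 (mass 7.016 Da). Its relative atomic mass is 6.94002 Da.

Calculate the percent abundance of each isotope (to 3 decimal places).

Li-6: 7.590%, Li-7: 92.410%

Writing the weighted mean with unknown fraction x of Li-6:
6.015·x + 7.016·(1 − x) = 6.94002
(6.015 − 7.016)·x = 6.94002 − 7.016
x = -0.07598 / -1.001 = 0.07590 → 7.590% Li-6, 92.410% Li-7.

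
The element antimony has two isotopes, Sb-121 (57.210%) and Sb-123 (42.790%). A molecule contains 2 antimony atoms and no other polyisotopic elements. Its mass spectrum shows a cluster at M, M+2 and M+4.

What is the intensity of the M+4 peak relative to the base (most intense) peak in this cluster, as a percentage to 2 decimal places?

37.40%

Binomial terms of (0.57210 + 0.42790)^2: M 0.3273, M+2 0.4896, M+4 0.1831 → M+2 is the base peak.
P(M+2) = C(2,1) × 0.57210^1 × 0.42790^1 = 2 × 0.5721 × 0.4279 = 0.489603 (base)
P(M+4) = C(2,2) × 0.57210^0 × 0.42790^2 = 1 × 1.0000 × 0.18309841 = 0.183098
Relative intensity = 0.183098 / 0.489603 × 100 = 37.40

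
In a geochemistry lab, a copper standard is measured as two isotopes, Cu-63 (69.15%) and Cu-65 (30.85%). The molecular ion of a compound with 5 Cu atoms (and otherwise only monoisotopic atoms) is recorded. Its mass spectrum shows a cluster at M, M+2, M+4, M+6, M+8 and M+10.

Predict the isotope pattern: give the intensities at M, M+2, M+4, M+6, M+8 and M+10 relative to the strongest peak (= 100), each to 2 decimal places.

44.83 : 100.00 : 89.23 : 39.81 : 8.88 : 0.79

The 5 Cu atoms are independent, so intensities follow the terms of (0.6915 + 0.3085)^5.
P(M) = 0.6915^5 = 0.158111
P(M+2) = 5 × 0.6915^4 × 0.3085^1 = 0.352691
P(M+4) = 10 × 0.6915^3 × 0.3085^2 = 0.314693
P(M+6) = 10 × 0.6915^2 × 0.3085^3 = 0.140394
P(M+8) = 5 × 0.6915^1 × 0.3085^4 = 0.031317
P(M+10) = 0.3085^5 = 0.002794
The M+2 peak is largest (0.352691); scaling to 100 gives 44.83 : 100.00 : 89.23 : 39.81 : 8.88 : 0.79.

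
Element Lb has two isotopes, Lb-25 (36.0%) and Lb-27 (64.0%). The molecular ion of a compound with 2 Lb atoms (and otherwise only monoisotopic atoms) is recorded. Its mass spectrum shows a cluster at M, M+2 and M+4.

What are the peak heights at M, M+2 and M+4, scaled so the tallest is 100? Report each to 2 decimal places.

28.12 : 100.00 : 88.89

Expanding (0.360 + 0.640)^2:
P(M) = 0.360^2 = 0.129600
P(M+2) = 2 × 0.360^1 × 0.640^1 = 0.460800
P(M+4) = 0.640^2 = 0.409600
The M+2 peak is largest (0.460800); scaling to 100 gives 28.12 : 100.00 : 88.89.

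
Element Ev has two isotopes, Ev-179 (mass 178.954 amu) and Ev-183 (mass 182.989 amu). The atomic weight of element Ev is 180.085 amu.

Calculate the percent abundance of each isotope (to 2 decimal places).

Ev-179: 71.97%, Ev-183: 28.03%

Writing the weighted mean with unknown fraction x of Ev-179:
178.954·x + 182.989·(1 − x) = 180.085
(178.954 − 182.989)·x = 180.085 − 182.989
x = -2.904 / -4.035 = 0.71970 → 71.97% Ev-179, 28.03% Ev-183.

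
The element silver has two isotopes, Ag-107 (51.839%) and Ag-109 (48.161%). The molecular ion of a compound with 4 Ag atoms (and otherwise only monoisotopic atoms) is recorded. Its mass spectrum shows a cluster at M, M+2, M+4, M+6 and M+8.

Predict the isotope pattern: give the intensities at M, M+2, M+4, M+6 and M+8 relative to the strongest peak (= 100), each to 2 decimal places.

19.31 : 71.76 : 100.00 : 61.94 : 14.39

Expanding (0.51839 + 0.48161)^4:
P(M) = 0.51839^4 = 0.072215
P(M+2) = 4 × 0.51839^3 × 0.48161^1 = 0.268365
P(M+4) = 6 × 0.51839^2 × 0.48161^2 = 0.373986
P(M+6) = 4 × 0.51839^1 × 0.48161^3 = 0.231634
P(M+8) = 0.48161^4 = 0.053800
The M+4 peak is largest (0.373986); scaling to 100 gives 19.31 : 71.76 : 100.00 : 61.94 : 14.39.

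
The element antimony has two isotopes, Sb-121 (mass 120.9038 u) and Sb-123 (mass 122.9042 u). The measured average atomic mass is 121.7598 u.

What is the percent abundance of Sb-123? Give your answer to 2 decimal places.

Writing the weighted mean with unknown fraction x of Sb-121:
120.9038·x + 122.9042·(1 − x) = 121.7598
(120.9038 − 122.9042)·x = 121.7598 − 122.9042
x = -1.1444 / -2.0004 = 0.57209 → 57.21% Sb-121, 42.79% Sb-123.

42.79%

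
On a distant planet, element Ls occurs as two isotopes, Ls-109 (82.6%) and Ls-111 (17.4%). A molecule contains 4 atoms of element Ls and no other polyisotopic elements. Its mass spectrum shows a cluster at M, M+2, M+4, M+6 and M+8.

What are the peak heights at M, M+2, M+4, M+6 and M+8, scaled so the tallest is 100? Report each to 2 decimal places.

100.00 : 84.26 : 26.63 : 3.74 : 0.20

The 4 Ls atoms are independent, so intensities follow the terms of (0.826 + 0.174)^4.
P(M) = 0.826^4 = 0.465501
P(M+2) = 4 × 0.826^3 × 0.174^1 = 0.392238
P(M+4) = 6 × 0.826^2 × 0.174^2 = 0.123940
P(M+6) = 4 × 0.826^1 × 0.174^3 = 0.017406
P(M+8) = 0.174^4 = 0.000917
The M peak is largest (0.465501); scaling to 100 gives 100.00 : 84.26 : 26.63 : 3.74 : 0.20.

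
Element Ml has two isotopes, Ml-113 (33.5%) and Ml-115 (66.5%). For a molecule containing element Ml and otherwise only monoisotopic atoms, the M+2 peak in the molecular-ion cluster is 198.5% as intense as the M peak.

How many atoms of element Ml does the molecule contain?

With n Ml atoms, P(M+2)/P(M) = C(n,1)·p^(n−1)q / p^n = n·q/p = n · 0.665/0.335.
n = 1.985 × 0.335/0.665 = 1.00 ≈ 1

1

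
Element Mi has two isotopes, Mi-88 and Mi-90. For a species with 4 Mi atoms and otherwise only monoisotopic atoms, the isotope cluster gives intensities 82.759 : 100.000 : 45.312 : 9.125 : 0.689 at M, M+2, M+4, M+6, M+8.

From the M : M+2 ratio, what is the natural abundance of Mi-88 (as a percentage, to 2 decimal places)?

76.80%

Let p = fractional abundance of Mi-88. I(M+2)/I(M) = [C(4,1)·p^3·(1−p)] / p^4 = 4·(1−p)/p = 100.000/82.759 = 1.2083
(1−p)/p = 1.2083/4 = 0.3021  ⇒  p = 1/(1 + 0.3021) = 0.7680
Mi-88: 76.80%, Mi-90: 23.20%.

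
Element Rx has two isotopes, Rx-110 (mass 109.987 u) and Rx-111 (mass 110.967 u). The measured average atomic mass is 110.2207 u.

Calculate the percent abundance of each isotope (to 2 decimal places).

Rx-110: 76.15%, Rx-111: 23.85%

With x = fraction of Rx-110 (so Rx-111 is 1 − x):
109.987·x + 110.967·(1 − x) = 110.2207
(109.987 − 110.967)·x = 110.2207 − 110.967
x = -0.7463 / -0.980 = 0.76153 → 76.15% Rx-110, 23.85% Rx-111.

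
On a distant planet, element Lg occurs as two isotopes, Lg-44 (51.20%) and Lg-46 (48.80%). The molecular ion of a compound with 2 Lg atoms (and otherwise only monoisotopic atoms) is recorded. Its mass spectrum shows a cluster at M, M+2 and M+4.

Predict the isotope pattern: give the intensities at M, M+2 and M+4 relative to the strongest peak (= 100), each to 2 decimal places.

52.46 : 100.00 : 47.66

Each Lg atom is independently Lg-44 (p = 0.5120) or Lg-46 (q = 0.4880); the cluster is the binomial expansion (p + q)^2.
P(M) = 0.5120^2 = 0.262144
P(M+2) = 2 × 0.5120^1 × 0.4880^1 = 0.499712
P(M+4) = 0.4880^2 = 0.238144
The M+2 peak is largest (0.499712); scaling to 100 gives 52.46 : 100.00 : 47.66.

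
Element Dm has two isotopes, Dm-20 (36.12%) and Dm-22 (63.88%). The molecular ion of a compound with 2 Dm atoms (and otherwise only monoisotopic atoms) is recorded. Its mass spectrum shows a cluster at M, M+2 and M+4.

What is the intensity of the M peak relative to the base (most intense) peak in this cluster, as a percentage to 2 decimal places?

(0.3612 + 0.6388)^2 gives M 0.1305, M+2 0.4615, M+4 0.4081; the largest is M+2.
P(M+2) = C(2,1) × 0.3612^1 × 0.6388^1 = 2 × 0.3612 × 0.6388 = 0.461469 (base)
P(M) = C(2,0) × 0.3612^2 × 0.6388^0 = 1 × 0.13046544 × 1.0000 = 0.130465
Relative intensity = 0.130465 / 0.461469 × 100 = 28.27

28.27%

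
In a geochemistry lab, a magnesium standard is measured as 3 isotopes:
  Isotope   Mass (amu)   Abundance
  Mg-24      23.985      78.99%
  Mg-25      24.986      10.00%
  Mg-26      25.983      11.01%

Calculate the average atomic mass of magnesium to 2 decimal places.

24.31 amu

Weight each isotope mass by its fractional abundance: 0.7899 × 23.985 + 0.1000 × 24.986 + 0.1101 × 25.983
= 18.9458 + 2.4986 + 2.8607 = 24.3051 amu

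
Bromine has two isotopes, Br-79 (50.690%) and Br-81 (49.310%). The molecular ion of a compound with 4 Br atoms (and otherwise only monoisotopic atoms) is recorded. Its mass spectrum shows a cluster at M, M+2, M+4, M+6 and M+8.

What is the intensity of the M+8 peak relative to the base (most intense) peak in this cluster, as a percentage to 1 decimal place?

Term probabilities: M 0.0660, M+2 0.2569, M+4 0.3749, M+6 0.2431, M+8 0.0591. Base peak = M+4.
P(M+4) = C(4,2) × 0.50690^2 × 0.49310^2 = 6 × 0.25694761 × 0.24314761 = 0.374857 (base)
P(M+8) = C(4,4) × 0.50690^0 × 0.49310^4 = 1 × 1.0000 × 0.05912076 = 0.059121
Relative intensity = 0.059121 / 0.374857 × 100 = 15.8

15.8%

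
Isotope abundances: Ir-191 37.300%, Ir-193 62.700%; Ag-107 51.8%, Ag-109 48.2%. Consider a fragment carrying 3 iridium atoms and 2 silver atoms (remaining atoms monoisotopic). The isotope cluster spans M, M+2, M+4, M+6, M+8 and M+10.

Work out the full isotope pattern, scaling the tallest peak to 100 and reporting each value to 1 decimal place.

Iridium pattern (n=3): 0.05189512 : 0.26170165 : 0.43991135 : 0.24649188
Silver pattern (n=2): 0.268324 : 0.499352 : 0.232324
Convolve the two distributions (both contribute in 2-u steps):
  M: 0.05189512×0.268324 = 0.013925
  M+2: 0.05189512×0.499352 + 0.26170165×0.268324 = 0.096135
  M+4: 0.05189512×0.232324 + 0.26170165×0.499352 + 0.43991135×0.268324 = 0.260776
  M+6: 0.26170165×0.232324 + 0.43991135×0.499352 + 0.24649188×0.268324 = 0.346610
  M+8: 0.43991135×0.232324 + 0.24649188×0.499352 = 0.225288
  M+10: 0.24649188×0.232324 = 0.057266
Scale to base peak (0.346610) = 100: 4.0 : 27.7 : 75.2 : 100.0 : 65.0 : 16.5

4.0 : 27.7 : 75.2 : 100.0 : 65.0 : 16.5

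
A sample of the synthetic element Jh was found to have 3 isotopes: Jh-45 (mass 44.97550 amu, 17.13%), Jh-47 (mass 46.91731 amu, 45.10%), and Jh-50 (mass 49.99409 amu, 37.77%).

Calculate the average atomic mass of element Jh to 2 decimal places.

47.75 amu

Ar = Σ fᵢ·mᵢ = 0.1713 × 44.97550 + 0.4510 × 46.91731 + 0.3777 × 49.99409
= 7.704303 + 21.159707 + 18.882768 = 47.746778 amu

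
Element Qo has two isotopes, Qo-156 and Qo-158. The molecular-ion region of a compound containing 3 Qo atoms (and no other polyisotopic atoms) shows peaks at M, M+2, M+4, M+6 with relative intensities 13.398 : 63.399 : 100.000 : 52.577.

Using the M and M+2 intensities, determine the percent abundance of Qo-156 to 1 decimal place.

Let p = fractional abundance of Qo-156. I(M+2)/I(M) = [C(3,1)·p^2·(1−p)] / p^3 = 3·(1−p)/p = 63.399/13.398 = 4.7320
(1−p)/p = 4.7320/3 = 1.5773  ⇒  p = 1/(1 + 1.5773) = 0.3880
Qo-156: 38.8%, Qo-158: 61.2%.

38.8%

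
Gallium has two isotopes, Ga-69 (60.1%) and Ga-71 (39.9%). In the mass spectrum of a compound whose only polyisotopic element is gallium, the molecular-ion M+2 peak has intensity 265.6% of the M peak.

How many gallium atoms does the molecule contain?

For n independent Ga atoms, I(M+2)/I(M) = n · (abundance Ga-71) / (abundance Ga-69) = n · 0.399/0.601.
n = 2.656 × 0.601/0.399 = 4.00 ≈ 4

4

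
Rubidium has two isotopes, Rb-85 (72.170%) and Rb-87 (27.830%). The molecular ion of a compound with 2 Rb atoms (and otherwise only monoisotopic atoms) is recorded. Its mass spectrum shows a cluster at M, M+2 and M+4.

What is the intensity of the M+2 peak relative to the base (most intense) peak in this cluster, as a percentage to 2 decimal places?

Binomial terms of (0.72170 + 0.27830)^2: M 0.5209, M+2 0.4017, M+4 0.0775 → M is the base peak.
P(M) = C(2,0) × 0.72170^2 × 0.27830^0 = 1 × 0.52085089 × 1.0000 = 0.520851 (base)
P(M+2) = C(2,1) × 0.72170^1 × 0.27830^1 = 2 × 0.7217 × 0.2783 = 0.401698
Relative intensity = 0.401698 / 0.520851 × 100 = 77.12

77.12%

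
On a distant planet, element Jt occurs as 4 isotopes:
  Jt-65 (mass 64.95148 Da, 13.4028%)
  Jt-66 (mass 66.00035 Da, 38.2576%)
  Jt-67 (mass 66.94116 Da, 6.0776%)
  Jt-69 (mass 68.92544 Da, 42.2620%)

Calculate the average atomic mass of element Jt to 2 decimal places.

67.15 Da

Weight each isotope mass by its fractional abundance: 0.134028 × 64.95148 + 0.382576 × 66.00035 + 0.060776 × 66.94116 + 0.422620 × 68.92544
= 8.705317 + 25.250150 + 4.068416 + 29.129269 = 67.153152 Da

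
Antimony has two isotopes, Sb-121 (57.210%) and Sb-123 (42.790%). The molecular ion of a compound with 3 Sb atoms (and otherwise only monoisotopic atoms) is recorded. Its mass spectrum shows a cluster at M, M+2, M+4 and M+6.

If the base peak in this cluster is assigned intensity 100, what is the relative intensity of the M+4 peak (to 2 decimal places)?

74.79

Term probabilities: M 0.1872, M+2 0.4202, M+4 0.3143, M+6 0.0783. Base peak = M+2.
P(M+2) = C(3,1) × 0.57210^2 × 0.42790^1 = 3 × 0.32729841 × 0.4279 = 0.420153 (base)
P(M+4) = C(3,2) × 0.57210^1 × 0.42790^2 = 3 × 0.5721 × 0.18309841 = 0.314252
Relative intensity = 0.314252 / 0.420153 × 100 = 74.79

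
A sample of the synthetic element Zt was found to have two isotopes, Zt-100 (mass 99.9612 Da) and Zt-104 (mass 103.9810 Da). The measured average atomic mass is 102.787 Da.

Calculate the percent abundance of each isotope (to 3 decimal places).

Writing the weighted mean with unknown fraction x of Zt-100:
99.9612·x + 103.9810·(1 − x) = 102.787
(99.9612 − 103.9810)·x = 102.787 − 103.9810
x = -1.1940 / -4.0198 = 0.29703 → 29.703% Zt-100, 70.297% Zt-104.

Zt-100: 29.703%, Zt-104: 70.297%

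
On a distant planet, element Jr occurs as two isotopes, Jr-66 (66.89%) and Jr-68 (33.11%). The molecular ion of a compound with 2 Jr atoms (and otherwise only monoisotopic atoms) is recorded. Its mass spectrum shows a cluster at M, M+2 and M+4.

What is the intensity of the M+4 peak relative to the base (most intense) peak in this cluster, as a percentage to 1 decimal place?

24.5%

Term probabilities: M 0.4474, M+2 0.4429, M+4 0.1096. Base peak = M.
P(M) = C(2,0) × 0.6689^2 × 0.3311^0 = 1 × 0.44742721 × 1.0000 = 0.447427 (base)
P(M+4) = C(2,2) × 0.6689^0 × 0.3311^2 = 1 × 1.0000 × 0.10962721 = 0.109627
Relative intensity = 0.109627 / 0.447427 × 100 = 24.5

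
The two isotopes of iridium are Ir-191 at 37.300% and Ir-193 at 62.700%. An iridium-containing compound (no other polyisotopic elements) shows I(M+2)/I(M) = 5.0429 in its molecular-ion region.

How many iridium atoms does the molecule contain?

The M+2/M ratio from n Ir atoms is n · q/p = n · 0.62700/0.37300.
n = 5.0429 × 0.37300/0.62700 = 3.00 ≈ 3

3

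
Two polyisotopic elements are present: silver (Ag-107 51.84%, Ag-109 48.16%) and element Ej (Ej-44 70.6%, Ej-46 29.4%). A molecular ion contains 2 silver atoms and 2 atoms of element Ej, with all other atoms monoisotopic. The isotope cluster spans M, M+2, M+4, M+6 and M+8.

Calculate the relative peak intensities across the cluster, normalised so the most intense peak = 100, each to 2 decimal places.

Silver pattern (n=2): 0.26873856 : 0.49932288 : 0.23193856
Element Ej pattern (n=2): 0.498436 : 0.415128 : 0.086436
Convolve the two distributions (both contribute in 2-u steps):
  M: 0.26873856×0.498436 = 0.133949
  M+2: 0.26873856×0.415128 + 0.49932288×0.498436 = 0.360441
  M+4: 0.26873856×0.086436 + 0.49932288×0.415128 + 0.23193856×0.498436 = 0.346118
  M+6: 0.49932288×0.086436 + 0.23193856×0.415128 = 0.139444
  M+8: 0.23193856×0.086436 = 0.020048
Scale to base peak (0.360441) = 100: 37.16 : 100.00 : 96.03 : 38.69 : 5.56

37.16 : 100.00 : 96.03 : 38.69 : 5.56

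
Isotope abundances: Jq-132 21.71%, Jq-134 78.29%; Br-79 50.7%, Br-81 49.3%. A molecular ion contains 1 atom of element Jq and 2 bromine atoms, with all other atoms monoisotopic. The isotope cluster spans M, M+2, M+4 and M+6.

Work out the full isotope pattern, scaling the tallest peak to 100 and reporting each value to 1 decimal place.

12.6 : 69.7 : 100.0 : 42.8

Element Jq pattern (n=1): 0.2171 : 0.7829
Bromine pattern (n=2): 0.257049 : 0.499902 : 0.243049
Convolve the two distributions (both contribute in 2-u steps):
  M: 0.2171×0.257049 = 0.055805
  M+2: 0.2171×0.499902 + 0.7829×0.257049 = 0.309772
  M+4: 0.2171×0.243049 + 0.7829×0.499902 = 0.444139
  M+6: 0.7829×0.243049 = 0.190283
Scale to base peak (0.444139) = 100: 12.6 : 69.7 : 100.0 : 42.8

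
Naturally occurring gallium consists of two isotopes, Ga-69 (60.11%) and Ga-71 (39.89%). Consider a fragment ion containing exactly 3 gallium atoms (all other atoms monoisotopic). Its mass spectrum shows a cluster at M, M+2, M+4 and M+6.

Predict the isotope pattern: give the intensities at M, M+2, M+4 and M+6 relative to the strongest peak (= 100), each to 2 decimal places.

50.23 : 100.00 : 66.36 : 14.68

The 3 Ga atoms are independent, so intensities follow the terms of (0.6011 + 0.3989)^3.
P(M) = 0.6011^3 = 0.217190
P(M+2) = 3 × 0.6011^2 × 0.3989^1 = 0.432393
P(M+4) = 3 × 0.6011^1 × 0.3989^2 = 0.286943
P(M+6) = 0.3989^3 = 0.063473
The M+2 peak is largest (0.432393); scaling to 100 gives 50.23 : 100.00 : 66.36 : 14.68.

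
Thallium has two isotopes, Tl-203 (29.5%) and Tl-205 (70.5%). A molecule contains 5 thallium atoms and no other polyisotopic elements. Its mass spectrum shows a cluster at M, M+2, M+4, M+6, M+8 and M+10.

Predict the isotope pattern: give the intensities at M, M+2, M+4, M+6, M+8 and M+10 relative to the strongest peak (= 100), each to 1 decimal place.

The 5 Tl atoms are independent, so intensities follow the terms of (0.295 + 0.705)^5.
P(M) = 0.295^5 = 0.002234
P(M+2) = 5 × 0.295^4 × 0.705^1 = 0.026696
P(M+4) = 10 × 0.295^3 × 0.705^2 = 0.127598
P(M+6) = 10 × 0.295^2 × 0.705^3 = 0.304938
P(M+8) = 5 × 0.295^1 × 0.705^4 = 0.364375
P(M+10) = 0.705^5 = 0.174159
The M+8 peak is largest (0.364375); scaling to 100 gives 0.6 : 7.3 : 35.0 : 83.7 : 100.0 : 47.8.

0.6 : 7.3 : 35.0 : 83.7 : 100.0 : 47.8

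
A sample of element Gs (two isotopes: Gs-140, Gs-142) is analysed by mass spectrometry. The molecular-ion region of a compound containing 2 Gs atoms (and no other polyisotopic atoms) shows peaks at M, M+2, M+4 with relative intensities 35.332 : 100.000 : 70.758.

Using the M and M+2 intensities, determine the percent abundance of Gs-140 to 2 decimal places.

41.41%

If p is the fraction of Gs that is Gs-140, then I(M+2)/I(M) = [C(2,1)·p^1·(1−p)] / p^2 = 2·(1−p)/p = 100.000/35.332 = 2.8303
(1−p)/p = 2.8303/2 = 1.4151  ⇒  p = 1/(1 + 1.4151) = 0.4141
Gs-140: 41.41%, Gs-142: 58.59%.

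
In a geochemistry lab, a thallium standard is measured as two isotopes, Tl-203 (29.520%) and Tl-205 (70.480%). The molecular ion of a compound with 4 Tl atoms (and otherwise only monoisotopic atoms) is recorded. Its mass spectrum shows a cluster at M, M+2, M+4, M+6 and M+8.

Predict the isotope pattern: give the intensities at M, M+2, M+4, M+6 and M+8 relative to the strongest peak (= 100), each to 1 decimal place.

The 4 Tl atoms are independent, so intensities follow the terms of (0.29520 + 0.70480)^4.
P(M) = 0.29520^4 = 0.007594
P(M+2) = 4 × 0.29520^3 × 0.70480^1 = 0.072523
P(M+4) = 6 × 0.29520^2 × 0.70480^2 = 0.259726
P(M+6) = 4 × 0.29520^1 × 0.70480^3 = 0.413403
P(M+8) = 0.70480^4 = 0.246754
The M+6 peak is largest (0.413403); scaling to 100 gives 1.8 : 17.5 : 62.8 : 100.0 : 59.7.

1.8 : 17.5 : 62.8 : 100.0 : 59.7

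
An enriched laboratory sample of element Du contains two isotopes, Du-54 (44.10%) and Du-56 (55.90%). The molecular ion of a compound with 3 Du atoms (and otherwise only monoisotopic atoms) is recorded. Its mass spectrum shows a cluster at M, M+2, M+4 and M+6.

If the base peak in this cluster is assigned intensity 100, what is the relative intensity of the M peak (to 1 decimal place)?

Term probabilities: M 0.0858, M+2 0.3261, M+4 0.4134, M+6 0.1747. Base peak = M+4.
P(M+4) = C(3,2) × 0.4410^1 × 0.5590^2 = 3 × 0.4410 × 0.312481 = 0.413412 (base)
P(M) = C(3,0) × 0.4410^3 × 0.5590^0 = 1 × 0.08576612 × 1.0000 = 0.085766
Relative intensity = 0.085766 / 0.413412 × 100 = 20.7

20.7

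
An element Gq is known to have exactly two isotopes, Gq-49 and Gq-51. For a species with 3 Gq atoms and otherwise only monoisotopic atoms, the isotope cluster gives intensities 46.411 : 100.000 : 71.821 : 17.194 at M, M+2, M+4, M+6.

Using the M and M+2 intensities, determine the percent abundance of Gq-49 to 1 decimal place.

58.2%

If p is the fraction of Gq that is Gq-49, then I(M+2)/I(M) = [C(3,1)·p^2·(1−p)] / p^3 = 3·(1−p)/p = 100.000/46.411 = 2.1547
(1−p)/p = 2.1547/3 = 0.7182  ⇒  p = 1/(1 + 0.7182) = 0.5820
Gq-49: 58.2%, Gq-51: 41.8%.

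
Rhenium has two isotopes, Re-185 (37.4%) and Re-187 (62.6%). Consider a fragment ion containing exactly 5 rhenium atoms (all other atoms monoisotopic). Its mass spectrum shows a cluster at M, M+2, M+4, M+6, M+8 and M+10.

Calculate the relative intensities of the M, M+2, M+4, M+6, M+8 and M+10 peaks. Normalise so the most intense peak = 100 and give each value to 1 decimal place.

2.1 : 17.8 : 59.7 : 100.0 : 83.7 : 28.0

The 5 Re atoms are independent, so intensities follow the terms of (0.374 + 0.626)^5.
P(M) = 0.374^5 = 0.007317
P(M+2) = 5 × 0.374^4 × 0.626^1 = 0.061239
P(M+4) = 10 × 0.374^3 × 0.626^2 = 0.205005
P(M+6) = 10 × 0.374^2 × 0.626^3 = 0.343136
P(M+8) = 5 × 0.374^1 × 0.626^4 = 0.287170
P(M+10) = 0.626^5 = 0.096133
The M+6 peak is largest (0.343136); scaling to 100 gives 2.1 : 17.8 : 59.7 : 100.0 : 83.7 : 28.0.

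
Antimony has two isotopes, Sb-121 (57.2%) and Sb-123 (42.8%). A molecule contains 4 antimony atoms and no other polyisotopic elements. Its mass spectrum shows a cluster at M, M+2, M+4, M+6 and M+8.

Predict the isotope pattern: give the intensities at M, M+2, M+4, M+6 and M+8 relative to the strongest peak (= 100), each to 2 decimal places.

29.77 : 89.10 : 100.00 : 49.88 : 9.33

Each Sb atom is independently Sb-121 (p = 0.572) or Sb-123 (q = 0.428); the cluster is the binomial expansion (p + q)^4.
P(M) = 0.572^4 = 0.107049
P(M+2) = 4 × 0.572^3 × 0.428^1 = 0.320400
P(M+4) = 6 × 0.572^2 × 0.428^2 = 0.359609
P(M+6) = 4 × 0.572^1 × 0.428^3 = 0.179385
P(M+8) = 0.428^4 = 0.033556
The M+4 peak is largest (0.359609); scaling to 100 gives 29.77 : 89.10 : 100.00 : 49.88 : 9.33.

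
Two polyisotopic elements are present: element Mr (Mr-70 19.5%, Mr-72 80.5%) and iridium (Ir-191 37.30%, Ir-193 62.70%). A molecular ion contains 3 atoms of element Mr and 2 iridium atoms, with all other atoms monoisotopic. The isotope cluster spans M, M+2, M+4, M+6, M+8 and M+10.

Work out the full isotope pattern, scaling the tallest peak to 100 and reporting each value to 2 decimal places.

Element Mr pattern (n=3): 0.00741488 : 0.09183038 : 0.37909462 : 0.52166012
Iridium pattern (n=2): 0.139129 : 0.467742 : 0.393129
Convolve the two distributions (both contribute in 2-u steps):
  M: 0.00741488×0.139129 = 0.001032
  M+2: 0.00741488×0.467742 + 0.09183038×0.139129 = 0.016245
  M+4: 0.00741488×0.393129 + 0.09183038×0.467742 + 0.37909462×0.139129 = 0.098611
  M+6: 0.09183038×0.393129 + 0.37909462×0.467742 + 0.52166012×0.139129 = 0.285998
  M+8: 0.37909462×0.393129 + 0.52166012×0.467742 = 0.393035
  M+10: 0.52166012×0.393129 = 0.205080
Scale to base peak (0.393035) = 100: 0.26 : 4.13 : 25.09 : 72.77 : 100.00 : 52.18

0.26 : 4.13 : 25.09 : 72.77 : 100.00 : 52.18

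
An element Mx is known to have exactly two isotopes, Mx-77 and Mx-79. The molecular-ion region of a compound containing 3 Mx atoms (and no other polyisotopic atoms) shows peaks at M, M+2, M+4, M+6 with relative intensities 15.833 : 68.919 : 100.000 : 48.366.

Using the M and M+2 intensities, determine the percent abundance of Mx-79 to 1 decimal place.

Write p for the Mx-77 fraction. I(M+2)/I(M) = [C(3,1)·p^2·(1−p)] / p^3 = 3·(1−p)/p = 68.919/15.833 = 4.3529
(1−p)/p = 4.3529/3 = 1.4510  ⇒  p = 1/(1 + 1.4510) = 0.4080
Mx-77: 40.8%, Mx-79: 59.2%.

59.2%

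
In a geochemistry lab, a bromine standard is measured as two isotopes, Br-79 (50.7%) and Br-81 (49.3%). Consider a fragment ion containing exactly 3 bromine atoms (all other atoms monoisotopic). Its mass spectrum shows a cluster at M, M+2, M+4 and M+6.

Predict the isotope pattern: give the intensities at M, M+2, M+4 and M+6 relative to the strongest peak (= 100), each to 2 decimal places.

Expanding (0.507 + 0.493)^3:
P(M) = 0.507^3 = 0.130324
P(M+2) = 3 × 0.507^2 × 0.493^1 = 0.380175
P(M+4) = 3 × 0.507^1 × 0.493^2 = 0.369678
P(M+6) = 0.493^3 = 0.119823
The M+2 peak is largest (0.380175); scaling to 100 gives 34.28 : 100.00 : 97.24 : 31.52.

34.28 : 100.00 : 97.24 : 31.52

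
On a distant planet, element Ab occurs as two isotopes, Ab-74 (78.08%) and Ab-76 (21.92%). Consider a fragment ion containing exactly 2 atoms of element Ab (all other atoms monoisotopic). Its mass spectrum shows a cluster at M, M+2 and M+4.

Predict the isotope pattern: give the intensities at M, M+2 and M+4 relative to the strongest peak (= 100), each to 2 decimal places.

100.00 : 56.15 : 7.88

Each Ab atom is independently Ab-74 (p = 0.7808) or Ab-76 (q = 0.2192); the cluster is the binomial expansion (p + q)^2.
P(M) = 0.7808^2 = 0.609649
P(M+2) = 2 × 0.7808^1 × 0.2192^1 = 0.342303
P(M+4) = 0.2192^2 = 0.048049
The M peak is largest (0.609649); scaling to 100 gives 100.00 : 56.15 : 7.88.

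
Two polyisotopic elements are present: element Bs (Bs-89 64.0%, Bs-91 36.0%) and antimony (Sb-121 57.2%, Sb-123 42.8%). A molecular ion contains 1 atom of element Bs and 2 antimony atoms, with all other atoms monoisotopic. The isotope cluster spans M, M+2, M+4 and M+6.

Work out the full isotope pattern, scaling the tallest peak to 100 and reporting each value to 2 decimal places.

48.57 : 100.00 : 68.07 : 15.30

Element Bs pattern (n=1): 0.6400 : 0.3600
Antimony pattern (n=2): 0.327184 : 0.489632 : 0.183184
Convolve the two distributions (both contribute in 2-u steps):
  M: 0.6400×0.327184 = 0.209398
  M+2: 0.6400×0.489632 + 0.3600×0.327184 = 0.431151
  M+4: 0.6400×0.183184 + 0.3600×0.489632 = 0.293505
  M+6: 0.3600×0.183184 = 0.065946
Scale to base peak (0.431151) = 100: 48.57 : 100.00 : 68.07 : 15.30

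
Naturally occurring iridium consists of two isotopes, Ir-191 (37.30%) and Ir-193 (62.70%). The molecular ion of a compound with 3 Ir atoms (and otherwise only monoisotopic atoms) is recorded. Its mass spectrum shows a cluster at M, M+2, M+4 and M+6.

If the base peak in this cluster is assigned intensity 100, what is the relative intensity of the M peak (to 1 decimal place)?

11.8

Binomial terms of (0.3730 + 0.6270)^3: M 0.0519, M+2 0.2617, M+4 0.4399, M+6 0.2465 → M+4 is the base peak.
P(M+4) = C(3,2) × 0.3730^1 × 0.6270^2 = 3 × 0.3730 × 0.393129 = 0.439911 (base)
P(M) = C(3,0) × 0.3730^3 × 0.6270^0 = 1 × 0.05189512 × 1.0000 = 0.051895
Relative intensity = 0.051895 / 0.439911 × 100 = 11.8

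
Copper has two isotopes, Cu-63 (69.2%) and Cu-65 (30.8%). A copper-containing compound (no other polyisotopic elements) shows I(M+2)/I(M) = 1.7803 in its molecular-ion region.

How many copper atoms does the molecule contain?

4

The M+2/M ratio from n Cu atoms is n · q/p = n · 0.308/0.692.
n = 1.7803 × 0.692/0.308 = 4.00 ≈ 4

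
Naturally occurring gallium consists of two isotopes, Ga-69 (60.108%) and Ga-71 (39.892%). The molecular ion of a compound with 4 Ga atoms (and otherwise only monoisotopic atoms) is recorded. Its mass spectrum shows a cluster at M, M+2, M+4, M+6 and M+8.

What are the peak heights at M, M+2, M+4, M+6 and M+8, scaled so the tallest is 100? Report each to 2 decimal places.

37.67 : 100.00 : 99.55 : 44.05 : 7.31

The 4 Ga atoms are independent, so intensities follow the terms of (0.60108 + 0.39892)^4.
P(M) = 0.60108^4 = 0.130536
P(M+2) = 4 × 0.60108^3 × 0.39892^1 = 0.346531
P(M+4) = 6 × 0.60108^2 × 0.39892^2 = 0.344975
P(M+6) = 4 × 0.60108^1 × 0.39892^3 = 0.152633
P(M+8) = 0.39892^4 = 0.025325
The M+2 peak is largest (0.346531); scaling to 100 gives 37.67 : 100.00 : 99.55 : 44.05 : 7.31.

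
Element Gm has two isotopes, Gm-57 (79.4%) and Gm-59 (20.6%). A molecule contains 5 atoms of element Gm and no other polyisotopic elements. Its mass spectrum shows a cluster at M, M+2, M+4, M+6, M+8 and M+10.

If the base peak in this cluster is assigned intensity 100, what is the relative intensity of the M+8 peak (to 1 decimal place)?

1.7

(0.794 + 0.206)^5 gives M 0.3156, M+2 0.4094, M+4 0.2124, M+6 0.0551, M+8 0.0071, M+10 0.0004; the largest is M+2.
P(M+2) = C(5,1) × 0.794^4 × 0.206^1 = 5 × 0.39744955 × 0.2060 = 0.409373 (base)
P(M+8) = C(5,4) × 0.794^1 × 0.206^4 = 5 × 0.7940 × 0.00180081 = 0.007149
Relative intensity = 0.007149 / 0.409373 × 100 = 1.7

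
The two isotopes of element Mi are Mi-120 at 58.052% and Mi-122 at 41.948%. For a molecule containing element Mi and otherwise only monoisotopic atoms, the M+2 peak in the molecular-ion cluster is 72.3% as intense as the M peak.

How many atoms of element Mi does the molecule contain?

1

With n Mi atoms, P(M+2)/P(M) = C(n,1)·p^(n−1)q / p^n = n·q/p = n · 0.41948/0.58052.
n = 0.723 × 0.58052/0.41948 = 1.00 ≈ 1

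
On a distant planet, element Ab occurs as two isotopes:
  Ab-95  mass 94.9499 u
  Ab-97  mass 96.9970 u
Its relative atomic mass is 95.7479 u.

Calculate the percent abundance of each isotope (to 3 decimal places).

With x = fraction of Ab-95 (so Ab-97 is 1 − x):
94.9499·x + 96.9970·(1 − x) = 95.7479
(94.9499 − 96.9970)·x = 95.7479 − 96.9970
x = -1.2491 / -2.0471 = 0.61018 → 61.018% Ab-95, 38.982% Ab-97.

Ab-95: 61.018%, Ab-97: 38.982%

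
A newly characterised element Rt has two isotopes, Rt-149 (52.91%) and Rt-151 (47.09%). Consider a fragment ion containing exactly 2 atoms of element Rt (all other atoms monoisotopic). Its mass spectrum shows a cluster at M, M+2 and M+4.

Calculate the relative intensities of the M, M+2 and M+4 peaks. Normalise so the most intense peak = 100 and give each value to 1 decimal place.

56.2 : 100.0 : 44.5

The 2 Rt atoms are independent, so intensities follow the terms of (0.5291 + 0.4709)^2.
P(M) = 0.5291^2 = 0.279947
P(M+2) = 2 × 0.5291^1 × 0.4709^1 = 0.498306
P(M+4) = 0.4709^2 = 0.221747
The M+2 peak is largest (0.498306); scaling to 100 gives 56.2 : 100.0 : 44.5.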